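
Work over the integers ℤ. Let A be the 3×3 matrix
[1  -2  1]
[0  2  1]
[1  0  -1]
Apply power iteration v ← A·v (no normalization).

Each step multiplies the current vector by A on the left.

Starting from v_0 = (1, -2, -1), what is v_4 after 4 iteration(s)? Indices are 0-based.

v_0 = (1, -2, -1).
v_1 = A·v_0 = (4, -5, 2).
v_2 = A·v_1 = (16, -8, 2).
v_3 = A·v_2 = (34, -14, 14).
v_4 = A·v_3 = (76, -14, 20).

v_4 = (76, -14, 20)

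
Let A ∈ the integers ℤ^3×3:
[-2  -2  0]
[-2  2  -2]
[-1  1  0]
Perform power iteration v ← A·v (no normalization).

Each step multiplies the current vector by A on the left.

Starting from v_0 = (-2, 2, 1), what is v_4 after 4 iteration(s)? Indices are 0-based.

v_4 = (-72, -24, 4)

v_0 = (-2, 2, 1).
v_1 = A·v_0 = (0, 6, 4).
v_2 = A·v_1 = (-12, 4, 6).
v_3 = A·v_2 = (16, 20, 16).
v_4 = A·v_3 = (-72, -24, 4).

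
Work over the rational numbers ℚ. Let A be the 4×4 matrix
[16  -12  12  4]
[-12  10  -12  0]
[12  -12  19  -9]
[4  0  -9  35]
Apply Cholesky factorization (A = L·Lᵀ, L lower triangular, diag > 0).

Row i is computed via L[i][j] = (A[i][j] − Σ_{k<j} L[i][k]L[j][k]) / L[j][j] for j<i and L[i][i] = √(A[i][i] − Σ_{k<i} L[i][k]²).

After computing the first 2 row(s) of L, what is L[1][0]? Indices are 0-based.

L[1][0] = -3

Step 1: L[0][0] = √(16) = 4.
  L[1][0] = (-12) / L[0][0] = -3.
Step 2: L[1][1] = √(1) = 1.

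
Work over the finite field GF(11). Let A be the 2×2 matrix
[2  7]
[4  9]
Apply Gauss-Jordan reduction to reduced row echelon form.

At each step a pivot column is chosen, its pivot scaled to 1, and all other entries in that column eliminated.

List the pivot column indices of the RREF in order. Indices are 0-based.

pivot columns: 0, 1

step 1: normalize row 0 (÷2) = (1, 9)
  row 1: subtract 4×row0 = (0, 6)
step 2: normalize row 1 (÷6) = (0, 1)
  row 0: subtract 9×row1 = (1, 0)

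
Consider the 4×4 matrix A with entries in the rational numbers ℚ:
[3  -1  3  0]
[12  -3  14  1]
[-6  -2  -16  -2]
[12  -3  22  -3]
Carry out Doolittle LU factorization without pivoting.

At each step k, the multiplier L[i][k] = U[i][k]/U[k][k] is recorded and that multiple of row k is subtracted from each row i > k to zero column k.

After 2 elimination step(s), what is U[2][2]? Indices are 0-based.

U[2][2] = -2

[col 0] pivot 3
  R1 -= 4*R0 → (0, 1, 2, 1)  (L[1][0] := 4)
  R2 -= -2*R0 → (0, -4, -10, -2)  (L[2][0] := -2)
  R3 -= 4*R0 → (0, 1, 10, -3)  (L[3][0] := 4)
[col 1] pivot 1
  R2 -= -4*R1 → (0, 0, -2, 2)  (L[2][1] := -4)
  R3 -= 1*R1 → (0, 0, 8, -4)  (L[3][1] := 1)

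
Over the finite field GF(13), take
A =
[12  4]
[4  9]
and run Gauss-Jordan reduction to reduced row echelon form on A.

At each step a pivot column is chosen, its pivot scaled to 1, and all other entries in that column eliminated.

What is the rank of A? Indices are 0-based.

[1] R0 /= 12  ⇒  (1, 9)
     R1 -= 4·R0  ⇒  (0, 12)
[2] R1 /= 12  ⇒  (0, 1)
     R0 -= 9·R1  ⇒  (1, 0)

rank = 2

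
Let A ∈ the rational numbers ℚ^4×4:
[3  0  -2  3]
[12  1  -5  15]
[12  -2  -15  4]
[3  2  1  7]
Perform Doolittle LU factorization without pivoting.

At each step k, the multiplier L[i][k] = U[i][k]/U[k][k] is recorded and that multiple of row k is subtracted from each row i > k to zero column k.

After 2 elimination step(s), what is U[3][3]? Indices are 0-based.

U[3][3] = -2

k=0: U[0][0]=3
  eliminate (1,0): mult=4, new row 1: (0, 1, 3, 3); set L[1][0]=4
  eliminate (2,0): mult=4, new row 2: (0, -2, -7, -8); set L[2][0]=4
  eliminate (3,0): mult=1, new row 3: (0, 2, 3, 4); set L[3][0]=1
k=1: U[1][1]=1
  eliminate (2,1): mult=-2, new row 2: (0, 0, -1, -2); set L[2][1]=-2
  eliminate (3,1): mult=2, new row 3: (0, 0, -3, -2); set L[3][1]=2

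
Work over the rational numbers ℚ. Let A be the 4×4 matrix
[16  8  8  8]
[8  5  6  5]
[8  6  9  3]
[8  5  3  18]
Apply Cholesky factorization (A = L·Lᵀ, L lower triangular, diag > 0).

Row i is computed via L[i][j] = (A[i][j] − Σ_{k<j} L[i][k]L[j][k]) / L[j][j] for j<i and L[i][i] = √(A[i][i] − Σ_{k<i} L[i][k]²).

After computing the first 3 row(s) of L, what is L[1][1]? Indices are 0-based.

Step 1: L[0][0] = √(16) = 4.
  L[1][0] = (8) / L[0][0] = 2.
Step 2: L[1][1] = √(1) = 1.
  L[2][0] = (8) / L[0][0] = 2.
  L[2][1] = (2) / L[1][1] = 2.
Step 3: L[2][2] = √(1) = 1.

L[1][1] = 1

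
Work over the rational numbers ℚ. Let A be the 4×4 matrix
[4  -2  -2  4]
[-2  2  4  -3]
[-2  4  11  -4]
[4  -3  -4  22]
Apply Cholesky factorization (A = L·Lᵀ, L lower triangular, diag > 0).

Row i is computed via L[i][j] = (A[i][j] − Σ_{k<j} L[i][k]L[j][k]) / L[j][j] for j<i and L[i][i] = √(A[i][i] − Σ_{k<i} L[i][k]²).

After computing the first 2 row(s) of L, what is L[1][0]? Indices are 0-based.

L[1][0] = -1

Step 1: L[0][0] = √(4) = 2.
  L[1][0] = (-2) / L[0][0] = -1.
Step 2: L[1][1] = √(1) = 1.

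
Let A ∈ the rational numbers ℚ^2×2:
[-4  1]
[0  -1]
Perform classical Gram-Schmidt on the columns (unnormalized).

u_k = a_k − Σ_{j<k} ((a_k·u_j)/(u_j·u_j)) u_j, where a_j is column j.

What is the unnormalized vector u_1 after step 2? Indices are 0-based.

u_1 = (0, -1)

Step 1: u_0 = a_0 = (-4, 0).
Step 2: u_1 = a_1 − (-1/4)·u_0 = (0, -1).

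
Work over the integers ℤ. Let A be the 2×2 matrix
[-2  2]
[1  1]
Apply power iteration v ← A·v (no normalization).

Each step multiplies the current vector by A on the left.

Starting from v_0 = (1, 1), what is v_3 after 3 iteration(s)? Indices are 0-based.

v_3 = (-4, 6)

v_0 = (1, 1).
v_1 = A·v_0 = (0, 2).
v_2 = A·v_1 = (4, 2).
v_3 = A·v_2 = (-4, 6).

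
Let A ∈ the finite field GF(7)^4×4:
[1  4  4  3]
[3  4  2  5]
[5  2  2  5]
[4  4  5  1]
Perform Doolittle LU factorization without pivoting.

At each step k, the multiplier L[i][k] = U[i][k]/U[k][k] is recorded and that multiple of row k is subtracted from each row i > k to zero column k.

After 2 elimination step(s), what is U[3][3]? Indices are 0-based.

[col 0] pivot 1
  R1 -= 3*R0 → (0, 6, 4, 3)  (L[1][0] := 3)
  R2 -= 5*R0 → (0, 3, 3, 4)  (L[2][0] := 5)
  R3 -= 4*R0 → (0, 2, 3, 3)  (L[3][0] := 4)
[col 1] pivot 6
  R2 -= 4*R1 → (0, 0, 1, 6)  (L[2][1] := 4)
  R3 -= 5*R1 → (0, 0, 4, 2)  (L[3][1] := 5)

U[3][3] = 2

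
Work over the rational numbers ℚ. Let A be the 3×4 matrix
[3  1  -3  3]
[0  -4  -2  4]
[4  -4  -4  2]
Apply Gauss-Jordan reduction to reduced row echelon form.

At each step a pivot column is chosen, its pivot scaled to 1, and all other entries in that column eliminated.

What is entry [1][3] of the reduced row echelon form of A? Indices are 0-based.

[1] R0 /= 3  ⇒  (1, 1/3, -1, 1)
     R2 -= 4·R0  ⇒  (0, -16/3, 0, -2)
[2] R1 /= -4  ⇒  (0, 1, 1/2, -1)
     R0 -= 1/3·R1  ⇒  (1, 0, -7/6, 4/3)
     R2 -= -16/3·R1  ⇒  (0, 0, 8/3, -22/3)
[3] R2 /= 8/3  ⇒  (0, 0, 1, -11/4)
     R0 -= -7/6·R2  ⇒  (1, 0, 0, -15/8)
     R1 -= 1/2·R2  ⇒  (0, 1, 0, 3/8)

M[1][3] = 3/8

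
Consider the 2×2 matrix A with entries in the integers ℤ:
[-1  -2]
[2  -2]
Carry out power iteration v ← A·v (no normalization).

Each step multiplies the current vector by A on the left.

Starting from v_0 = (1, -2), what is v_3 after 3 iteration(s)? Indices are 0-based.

v_0 = (1, -2).
v_1 = A·v_0 = (3, 6).
v_2 = A·v_1 = (-15, -6).
v_3 = A·v_2 = (27, -18).

v_3 = (27, -18)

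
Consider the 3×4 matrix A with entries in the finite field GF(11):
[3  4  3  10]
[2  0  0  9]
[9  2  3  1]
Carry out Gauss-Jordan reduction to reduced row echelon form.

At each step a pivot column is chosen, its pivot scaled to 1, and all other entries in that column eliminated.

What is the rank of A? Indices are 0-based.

rank = 3

[1] R0 /= 3  ⇒  (1, 5, 1, 7)
     R1 -= 2·R0  ⇒  (0, 1, 9, 6)
     R2 -= 9·R0  ⇒  (0, 1, 5, 4)
[2] R1 /= 1  ⇒  (0, 1, 9, 6)
     R0 -= 5·R1  ⇒  (1, 0, 0, 10)
     R2 -= 1·R1  ⇒  (0, 0, 7, 9)
[3] R2 /= 7  ⇒  (0, 0, 1, 6)
     R1 -= 9·R2  ⇒  (0, 1, 0, 7)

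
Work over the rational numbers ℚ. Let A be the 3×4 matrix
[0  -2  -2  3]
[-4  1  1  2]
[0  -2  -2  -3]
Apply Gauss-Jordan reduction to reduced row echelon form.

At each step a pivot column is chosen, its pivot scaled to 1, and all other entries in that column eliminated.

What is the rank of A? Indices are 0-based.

step 1: exchange rows 0,1
step 1: normalize row 0 (÷-4) = (1, -1/4, -1/4, -1/2)
step 2: normalize row 1 (÷-2) = (0, 1, 1, -3/2)
  row 0: subtract -1/4×row1 = (1, 0, 0, -7/8)
  row 2: subtract -2×row1 = (0, 0, 0, -6)
skip col 2 (zero from row 2)
step 3: normalize row 2 (÷-6) = (0, 0, 0, 1)
  row 0: subtract -7/8×row2 = (1, 0, 0, 0)
  row 1: subtract -3/2×row2 = (0, 1, 1, 0)

rank = 3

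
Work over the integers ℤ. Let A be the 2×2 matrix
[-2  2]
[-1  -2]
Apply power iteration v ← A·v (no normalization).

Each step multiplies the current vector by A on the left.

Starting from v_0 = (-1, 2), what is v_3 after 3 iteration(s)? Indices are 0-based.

v_0 = (-1, 2).
v_1 = A·v_0 = (6, -3).
v_2 = A·v_1 = (-18, 0).
v_3 = A·v_2 = (36, 18).

v_3 = (36, 18)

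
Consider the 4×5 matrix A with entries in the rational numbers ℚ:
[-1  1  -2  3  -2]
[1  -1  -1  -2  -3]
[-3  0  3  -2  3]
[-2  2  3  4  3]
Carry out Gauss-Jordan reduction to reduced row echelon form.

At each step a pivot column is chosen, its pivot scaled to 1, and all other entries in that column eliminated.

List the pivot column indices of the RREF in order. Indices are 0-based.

step 1: normalize row 0 (÷-1) = (1, -1, 2, -3, 2)
  row 1: subtract 1×row0 = (0, 0, -3, 1, -5)
  row 2: subtract -3×row0 = (0, -3, 9, -11, 9)
  row 3: subtract -2×row0 = (0, 0, 7, -2, 7)
step 2: exchange rows 1,2
step 2: normalize row 1 (÷-3) = (0, 1, -3, 11/3, -3)
  row 0: subtract -1×row1 = (1, 0, -1, 2/3, -1)
step 3: normalize row 2 (÷-3) = (0, 0, 1, -1/3, 5/3)
  row 0: subtract -1×row2 = (1, 0, 0, 1/3, 2/3)
  row 1: subtract -3×row2 = (0, 1, 0, 8/3, 2)
  row 3: subtract 7×row2 = (0, 0, 0, 1/3, -14/3)
step 4: normalize row 3 (÷1/3) = (0, 0, 0, 1, -14)
  row 0: subtract 1/3×row3 = (1, 0, 0, 0, 16/3)
  row 1: subtract 8/3×row3 = (0, 1, 0, 0, 118/3)
  row 2: subtract -1/3×row3 = (0, 0, 1, 0, -3)

pivot columns: 0, 1, 2, 3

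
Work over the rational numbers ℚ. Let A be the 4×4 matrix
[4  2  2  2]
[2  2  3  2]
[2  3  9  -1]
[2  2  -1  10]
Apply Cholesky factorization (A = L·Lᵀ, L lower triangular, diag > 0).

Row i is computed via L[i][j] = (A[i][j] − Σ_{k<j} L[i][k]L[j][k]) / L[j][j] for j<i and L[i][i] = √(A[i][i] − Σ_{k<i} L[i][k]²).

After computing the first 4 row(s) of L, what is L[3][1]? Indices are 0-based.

L[3][1] = 1

Step 1: L[0][0] = √(4) = 2.
  L[1][0] = (2) / L[0][0] = 1.
Step 2: L[1][1] = √(1) = 1.
  L[2][0] = (2) / L[0][0] = 1.
  L[2][1] = (2) / L[1][1] = 2.
Step 3: L[2][2] = √(4) = 2.
  L[3][0] = (2) / L[0][0] = 1.
  L[3][1] = (1) / L[1][1] = 1.
  L[3][2] = (-4) / L[2][2] = -2.
Step 4: L[3][3] = √(4) = 2.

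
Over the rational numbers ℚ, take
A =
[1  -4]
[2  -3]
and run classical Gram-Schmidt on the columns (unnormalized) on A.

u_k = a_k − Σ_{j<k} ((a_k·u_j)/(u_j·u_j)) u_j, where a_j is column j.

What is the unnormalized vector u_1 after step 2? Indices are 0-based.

u_1 = (-2, 1)

Step 1: u_0 = a_0 = (1, 2).
Step 2: u_1 = a_1 − (-2)·u_0 = (-2, 1).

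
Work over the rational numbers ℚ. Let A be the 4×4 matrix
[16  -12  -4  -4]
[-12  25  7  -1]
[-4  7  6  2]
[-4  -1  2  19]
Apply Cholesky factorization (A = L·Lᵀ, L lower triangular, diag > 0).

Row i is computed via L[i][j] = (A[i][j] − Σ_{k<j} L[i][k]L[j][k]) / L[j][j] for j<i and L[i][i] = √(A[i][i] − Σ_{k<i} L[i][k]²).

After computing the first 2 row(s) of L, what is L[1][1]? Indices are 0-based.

L[1][1] = 4

Step 1: L[0][0] = √(16) = 4.
  L[1][0] = (-12) / L[0][0] = -3.
Step 2: L[1][1] = √(16) = 4.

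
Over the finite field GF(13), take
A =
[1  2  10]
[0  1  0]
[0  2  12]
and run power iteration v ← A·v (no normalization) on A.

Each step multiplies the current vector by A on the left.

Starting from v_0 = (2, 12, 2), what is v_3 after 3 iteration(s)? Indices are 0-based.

v_0 = (2, 12, 2).
v_1 = A·v_0 = (7, 12, 9).
v_2 = A·v_1 = (4, 12, 2).
v_3 = A·v_2 = (9, 12, 9).

v_3 = (9, 12, 9)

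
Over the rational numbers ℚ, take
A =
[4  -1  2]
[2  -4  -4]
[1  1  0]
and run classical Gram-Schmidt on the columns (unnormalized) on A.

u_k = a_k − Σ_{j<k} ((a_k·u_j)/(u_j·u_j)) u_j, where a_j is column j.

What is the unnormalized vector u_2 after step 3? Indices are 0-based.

u_2 = (192/257, -160/257, -448/257)

Step 1: u_0 = a_0 = (4, 2, 1).
Step 2: u_1 = a_1 − (-11/21)·u_0 = (23/21, -62/21, 32/21).
Step 3: u_2 = a_2 − (0)·u_0 − (294/257)·u_1 = (192/257, -160/257, -448/257).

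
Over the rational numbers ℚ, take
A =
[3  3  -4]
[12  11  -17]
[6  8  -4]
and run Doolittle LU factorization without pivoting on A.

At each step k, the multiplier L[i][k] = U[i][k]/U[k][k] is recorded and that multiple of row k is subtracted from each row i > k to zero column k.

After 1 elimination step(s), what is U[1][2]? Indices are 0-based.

U[1][2] = -1

[col 0] pivot 3
  R1 -= 4*R0 → (0, -1, -1)  (L[1][0] := 4)
  R2 -= 2*R0 → (0, 2, 4)  (L[2][0] := 2)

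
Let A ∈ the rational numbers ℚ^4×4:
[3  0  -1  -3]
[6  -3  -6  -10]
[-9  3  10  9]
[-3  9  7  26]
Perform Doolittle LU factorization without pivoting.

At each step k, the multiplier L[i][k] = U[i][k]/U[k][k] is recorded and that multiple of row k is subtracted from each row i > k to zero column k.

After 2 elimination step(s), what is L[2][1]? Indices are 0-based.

k=0: U[0][0]=3
  eliminate (1,0): mult=2, new row 1: (0, -3, -4, -4); set L[1][0]=2
  eliminate (2,0): mult=-3, new row 2: (0, 3, 7, 0); set L[2][0]=-3
  eliminate (3,0): mult=-1, new row 3: (0, 9, 6, 23); set L[3][0]=-1
k=1: U[1][1]=-3
  eliminate (2,1): mult=-1, new row 2: (0, 0, 3, -4); set L[2][1]=-1
  eliminate (3,1): mult=-3, new row 3: (0, 0, -6, 11); set L[3][1]=-3

L[2][1] = -1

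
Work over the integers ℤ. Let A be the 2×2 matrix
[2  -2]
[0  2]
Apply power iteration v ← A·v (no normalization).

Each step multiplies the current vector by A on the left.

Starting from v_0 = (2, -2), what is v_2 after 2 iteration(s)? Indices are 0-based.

v_2 = (24, -8)

v_0 = (2, -2).
v_1 = A·v_0 = (8, -4).
v_2 = A·v_1 = (24, -8).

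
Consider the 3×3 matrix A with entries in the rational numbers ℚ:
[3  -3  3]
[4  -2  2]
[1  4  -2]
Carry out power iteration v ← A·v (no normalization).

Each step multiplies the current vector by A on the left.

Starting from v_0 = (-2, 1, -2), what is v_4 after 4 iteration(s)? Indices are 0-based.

v_4 = (69, -242, -610)

v_0 = (-2, 1, -2).
v_1 = A·v_0 = (-15, -14, 6).
v_2 = A·v_1 = (15, -20, -83).
v_3 = A·v_2 = (-144, -66, 101).
v_4 = A·v_3 = (69, -242, -610).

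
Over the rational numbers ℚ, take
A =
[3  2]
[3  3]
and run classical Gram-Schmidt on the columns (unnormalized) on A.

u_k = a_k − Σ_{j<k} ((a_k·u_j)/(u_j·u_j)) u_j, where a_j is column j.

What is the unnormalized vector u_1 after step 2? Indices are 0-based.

Step 1: u_0 = a_0 = (3, 3).
Step 2: u_1 = a_1 − (5/6)·u_0 = (-1/2, 1/2).

u_1 = (-1/2, 1/2)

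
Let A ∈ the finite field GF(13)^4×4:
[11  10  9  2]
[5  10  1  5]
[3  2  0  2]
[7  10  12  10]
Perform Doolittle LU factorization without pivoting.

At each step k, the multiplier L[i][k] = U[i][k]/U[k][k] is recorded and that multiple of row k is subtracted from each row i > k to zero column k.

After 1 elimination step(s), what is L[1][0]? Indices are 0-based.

L[1][0] = 4

[col 0] pivot 11
  R1 -= 4*R0 → (0, 9, 4, 10)  (L[1][0] := 4)
  R2 -= 5*R0 → (0, 4, 7, 5)  (L[2][0] := 5)
  R3 -= 3*R0 → (0, 6, 11, 4)  (L[3][0] := 3)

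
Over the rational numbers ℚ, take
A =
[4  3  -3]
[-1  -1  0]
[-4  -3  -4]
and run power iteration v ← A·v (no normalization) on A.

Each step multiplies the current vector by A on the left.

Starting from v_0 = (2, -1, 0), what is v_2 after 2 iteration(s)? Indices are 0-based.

v_2 = (32, -4, 3)

v_0 = (2, -1, 0).
v_1 = A·v_0 = (5, -1, -5).
v_2 = A·v_1 = (32, -4, 3).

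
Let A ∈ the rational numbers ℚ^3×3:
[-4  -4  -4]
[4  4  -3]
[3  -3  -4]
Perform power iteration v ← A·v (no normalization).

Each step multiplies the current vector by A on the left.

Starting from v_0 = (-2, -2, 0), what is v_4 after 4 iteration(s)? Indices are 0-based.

v_0 = (-2, -2, 0).
v_1 = A·v_0 = (16, -16, 0).
v_2 = A·v_1 = (0, 0, 96).
v_3 = A·v_2 = (-384, -288, -384).
v_4 = A·v_3 = (4224, -1536, 1248).

v_4 = (4224, -1536, 1248)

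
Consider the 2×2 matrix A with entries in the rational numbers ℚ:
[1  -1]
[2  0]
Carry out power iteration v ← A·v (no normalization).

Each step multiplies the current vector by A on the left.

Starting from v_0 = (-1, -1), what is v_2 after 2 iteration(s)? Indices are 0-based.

v_0 = (-1, -1).
v_1 = A·v_0 = (0, -2).
v_2 = A·v_1 = (2, 0).

v_2 = (2, 0)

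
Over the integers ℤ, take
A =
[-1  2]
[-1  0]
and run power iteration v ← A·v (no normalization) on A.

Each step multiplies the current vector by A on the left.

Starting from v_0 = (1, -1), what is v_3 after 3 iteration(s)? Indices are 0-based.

v_3 = (5, -1)

v_0 = (1, -1).
v_1 = A·v_0 = (-3, -1).
v_2 = A·v_1 = (1, 3).
v_3 = A·v_2 = (5, -1).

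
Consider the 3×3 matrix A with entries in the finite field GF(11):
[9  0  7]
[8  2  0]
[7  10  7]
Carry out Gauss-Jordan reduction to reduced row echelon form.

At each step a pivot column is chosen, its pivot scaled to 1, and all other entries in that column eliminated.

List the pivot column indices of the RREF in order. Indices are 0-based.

pivot columns: 0, 1, 2

pivot(0,0)=9: scale R0 → (1, 0, 2)
  clear (1,0): R1 −= (8)R0 → (0, 2, 6)
  clear (2,0): R2 −= (7)R0 → (0, 10, 4)
pivot(1,1)=2: scale R1 → (0, 1, 3)
  clear (2,1): R2 −= (10)R1 → (0, 0, 7)
pivot(2,2)=7: scale R2 → (0, 0, 1)
  clear (0,2): R0 −= (2)R2 → (1, 0, 0)
  clear (1,2): R1 −= (3)R2 → (0, 1, 0)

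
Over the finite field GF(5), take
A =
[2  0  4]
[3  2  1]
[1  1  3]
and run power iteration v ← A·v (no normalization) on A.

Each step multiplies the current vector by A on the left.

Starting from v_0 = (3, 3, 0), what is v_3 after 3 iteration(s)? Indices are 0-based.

v_0 = (3, 3, 0).
v_1 = A·v_0 = (1, 0, 1).
v_2 = A·v_1 = (1, 4, 4).
v_3 = A·v_2 = (3, 0, 2).

v_3 = (3, 0, 2)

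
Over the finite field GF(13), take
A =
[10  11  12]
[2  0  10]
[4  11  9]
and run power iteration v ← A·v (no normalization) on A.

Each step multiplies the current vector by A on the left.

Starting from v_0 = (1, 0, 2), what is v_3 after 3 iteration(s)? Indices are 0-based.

v_0 = (1, 0, 2).
v_1 = A·v_0 = (8, 9, 9).
v_2 = A·v_1 = (1, 2, 4).
v_3 = A·v_2 = (2, 3, 10).

v_3 = (2, 3, 10)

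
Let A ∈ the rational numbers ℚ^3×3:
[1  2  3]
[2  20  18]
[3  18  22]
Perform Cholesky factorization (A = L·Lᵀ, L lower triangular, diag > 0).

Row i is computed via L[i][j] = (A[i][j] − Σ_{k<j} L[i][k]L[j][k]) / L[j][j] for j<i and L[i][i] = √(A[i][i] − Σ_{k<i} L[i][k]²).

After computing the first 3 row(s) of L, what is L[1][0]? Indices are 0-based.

Step 1: L[0][0] = √(1) = 1.
  L[1][0] = (2) / L[0][0] = 2.
Step 2: L[1][1] = √(16) = 4.
  L[2][0] = (3) / L[0][0] = 3.
  L[2][1] = (12) / L[1][1] = 3.
Step 3: L[2][2] = √(4) = 2.

L[1][0] = 2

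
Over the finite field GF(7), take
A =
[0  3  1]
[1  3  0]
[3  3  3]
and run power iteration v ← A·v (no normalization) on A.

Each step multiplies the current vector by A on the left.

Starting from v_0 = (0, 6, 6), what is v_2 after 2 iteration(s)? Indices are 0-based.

v_2 = (6, 1, 3)

v_0 = (0, 6, 6).
v_1 = A·v_0 = (3, 4, 1).
v_2 = A·v_1 = (6, 1, 3).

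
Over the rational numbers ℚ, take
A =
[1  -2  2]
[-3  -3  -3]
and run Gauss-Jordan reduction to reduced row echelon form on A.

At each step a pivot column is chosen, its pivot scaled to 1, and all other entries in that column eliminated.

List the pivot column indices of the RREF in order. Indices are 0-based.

pivot columns: 0, 1

pivot(0,0)=1: scale R0 → (1, -2, 2)
  clear (1,0): R1 −= (-3)R0 → (0, -9, 3)
pivot(1,1)=-9: scale R1 → (0, 1, -1/3)
  clear (0,1): R0 −= (-2)R1 → (1, 0, 4/3)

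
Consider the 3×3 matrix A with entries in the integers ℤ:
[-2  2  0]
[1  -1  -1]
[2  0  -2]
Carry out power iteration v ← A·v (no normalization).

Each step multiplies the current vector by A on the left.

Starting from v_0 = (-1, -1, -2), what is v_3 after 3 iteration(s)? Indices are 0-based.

v_3 = (-16, 12, 16)

v_0 = (-1, -1, -2).
v_1 = A·v_0 = (0, 2, 2).
v_2 = A·v_1 = (4, -4, -4).
v_3 = A·v_2 = (-16, 12, 16).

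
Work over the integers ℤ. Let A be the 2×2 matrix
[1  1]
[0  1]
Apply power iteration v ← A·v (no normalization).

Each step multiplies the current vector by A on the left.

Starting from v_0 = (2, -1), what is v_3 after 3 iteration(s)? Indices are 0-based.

v_3 = (-1, -1)

v_0 = (2, -1).
v_1 = A·v_0 = (1, -1).
v_2 = A·v_1 = (0, -1).
v_3 = A·v_2 = (-1, -1).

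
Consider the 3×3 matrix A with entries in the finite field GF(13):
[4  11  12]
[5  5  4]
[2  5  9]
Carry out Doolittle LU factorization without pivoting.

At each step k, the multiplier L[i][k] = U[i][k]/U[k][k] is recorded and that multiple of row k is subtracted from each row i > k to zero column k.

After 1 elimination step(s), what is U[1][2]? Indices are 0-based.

k=0: U[0][0]=4
  eliminate (1,0): mult=11, new row 1: (0, 1, 2); set L[1][0]=11
  eliminate (2,0): mult=7, new row 2: (0, 6, 3); set L[2][0]=7

U[1][2] = 2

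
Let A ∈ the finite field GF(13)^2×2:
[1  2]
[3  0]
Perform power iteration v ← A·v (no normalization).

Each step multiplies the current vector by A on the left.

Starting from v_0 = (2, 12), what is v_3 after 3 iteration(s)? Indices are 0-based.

v_3 = (12, 10)

v_0 = (2, 12).
v_1 = A·v_0 = (0, 6).
v_2 = A·v_1 = (12, 0).
v_3 = A·v_2 = (12, 10).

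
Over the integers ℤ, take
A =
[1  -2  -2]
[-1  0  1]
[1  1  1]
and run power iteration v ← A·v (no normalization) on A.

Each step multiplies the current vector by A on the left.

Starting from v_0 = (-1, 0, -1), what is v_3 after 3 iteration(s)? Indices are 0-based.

v_0 = (-1, 0, -1).
v_1 = A·v_0 = (1, 0, -2).
v_2 = A·v_1 = (5, -3, -1).
v_3 = A·v_2 = (13, -6, 1).

v_3 = (13, -6, 1)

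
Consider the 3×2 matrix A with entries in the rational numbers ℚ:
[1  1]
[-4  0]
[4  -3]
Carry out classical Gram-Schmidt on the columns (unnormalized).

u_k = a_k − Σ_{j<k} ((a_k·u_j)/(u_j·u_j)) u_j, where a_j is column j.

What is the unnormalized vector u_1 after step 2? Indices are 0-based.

u_1 = (4/3, -4/3, -5/3)

Step 1: u_0 = a_0 = (1, -4, 4).
Step 2: u_1 = a_1 − (-1/3)·u_0 = (4/3, -4/3, -5/3).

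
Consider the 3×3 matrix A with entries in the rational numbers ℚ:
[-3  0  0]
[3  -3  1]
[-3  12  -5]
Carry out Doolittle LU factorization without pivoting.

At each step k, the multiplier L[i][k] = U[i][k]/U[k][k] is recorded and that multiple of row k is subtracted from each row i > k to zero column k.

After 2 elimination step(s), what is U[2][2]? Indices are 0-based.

U[2][2] = -1

k=0: U[0][0]=-3
  eliminate (1,0): mult=-1, new row 1: (0, -3, 1); set L[1][0]=-1
  eliminate (2,0): mult=1, new row 2: (0, 12, -5); set L[2][0]=1
k=1: U[1][1]=-3
  eliminate (2,1): mult=-4, new row 2: (0, 0, -1); set L[2][1]=-4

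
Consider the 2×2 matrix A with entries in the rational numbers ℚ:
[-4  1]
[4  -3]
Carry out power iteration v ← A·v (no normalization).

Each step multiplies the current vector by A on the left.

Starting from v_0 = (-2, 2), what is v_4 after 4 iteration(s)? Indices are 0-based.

v_4 = (-1654, 2578)

v_0 = (-2, 2).
v_1 = A·v_0 = (10, -14).
v_2 = A·v_1 = (-54, 82).
v_3 = A·v_2 = (298, -462).
v_4 = A·v_3 = (-1654, 2578).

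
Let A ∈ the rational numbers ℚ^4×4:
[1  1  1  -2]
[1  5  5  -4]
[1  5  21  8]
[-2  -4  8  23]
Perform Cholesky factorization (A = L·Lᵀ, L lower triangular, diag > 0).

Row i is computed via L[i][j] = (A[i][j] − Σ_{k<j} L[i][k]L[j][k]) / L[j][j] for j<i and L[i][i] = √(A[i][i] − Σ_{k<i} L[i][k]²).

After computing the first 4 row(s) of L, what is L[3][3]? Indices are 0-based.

L[3][3] = 3

Step 1: L[0][0] = √(1) = 1.
  L[1][0] = (1) / L[0][0] = 1.
Step 2: L[1][1] = √(4) = 2.
  L[2][0] = (1) / L[0][0] = 1.
  L[2][1] = (4) / L[1][1] = 2.
Step 3: L[2][2] = √(16) = 4.
  L[3][0] = (-2) / L[0][0] = -2.
  L[3][1] = (-2) / L[1][1] = -1.
  L[3][2] = (12) / L[2][2] = 3.
Step 4: L[3][3] = √(9) = 3.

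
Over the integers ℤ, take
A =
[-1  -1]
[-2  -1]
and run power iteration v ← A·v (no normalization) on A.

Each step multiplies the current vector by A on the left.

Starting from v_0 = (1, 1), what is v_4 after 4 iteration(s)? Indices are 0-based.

v_4 = (29, 41)

v_0 = (1, 1).
v_1 = A·v_0 = (-2, -3).
v_2 = A·v_1 = (5, 7).
v_3 = A·v_2 = (-12, -17).
v_4 = A·v_3 = (29, 41).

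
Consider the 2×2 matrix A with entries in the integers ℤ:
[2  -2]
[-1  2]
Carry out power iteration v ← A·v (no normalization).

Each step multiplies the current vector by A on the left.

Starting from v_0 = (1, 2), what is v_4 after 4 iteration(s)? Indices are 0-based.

v_0 = (1, 2).
v_1 = A·v_0 = (-2, 3).
v_2 = A·v_1 = (-10, 8).
v_3 = A·v_2 = (-36, 26).
v_4 = A·v_3 = (-124, 88).

v_4 = (-124, 88)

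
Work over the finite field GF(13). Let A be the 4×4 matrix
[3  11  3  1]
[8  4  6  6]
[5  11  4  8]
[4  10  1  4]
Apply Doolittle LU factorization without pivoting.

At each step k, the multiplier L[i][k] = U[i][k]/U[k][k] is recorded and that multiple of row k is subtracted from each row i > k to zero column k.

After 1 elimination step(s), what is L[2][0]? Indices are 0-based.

L[2][0] = 6

k=0: U[0][0]=3
  eliminate (1,0): mult=7, new row 1: (0, 5, 11, 12); set L[1][0]=7
  eliminate (2,0): mult=6, new row 2: (0, 10, 12, 2); set L[2][0]=6
  eliminate (3,0): mult=10, new row 3: (0, 4, 10, 7); set L[3][0]=10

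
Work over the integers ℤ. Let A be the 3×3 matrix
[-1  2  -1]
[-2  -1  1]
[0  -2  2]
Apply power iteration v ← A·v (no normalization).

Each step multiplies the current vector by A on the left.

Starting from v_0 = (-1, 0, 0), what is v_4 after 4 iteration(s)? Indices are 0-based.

v_0 = (-1, 0, 0).
v_1 = A·v_0 = (1, 2, 0).
v_2 = A·v_1 = (3, -4, -4).
v_3 = A·v_2 = (-7, -6, 0).
v_4 = A·v_3 = (-5, 20, 12).

v_4 = (-5, 20, 12)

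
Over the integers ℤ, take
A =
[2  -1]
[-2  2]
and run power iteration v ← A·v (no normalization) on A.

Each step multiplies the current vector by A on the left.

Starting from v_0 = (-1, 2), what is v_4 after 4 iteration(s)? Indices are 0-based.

v_4 = (-164, 232)

v_0 = (-1, 2).
v_1 = A·v_0 = (-4, 6).
v_2 = A·v_1 = (-14, 20).
v_3 = A·v_2 = (-48, 68).
v_4 = A·v_3 = (-164, 232).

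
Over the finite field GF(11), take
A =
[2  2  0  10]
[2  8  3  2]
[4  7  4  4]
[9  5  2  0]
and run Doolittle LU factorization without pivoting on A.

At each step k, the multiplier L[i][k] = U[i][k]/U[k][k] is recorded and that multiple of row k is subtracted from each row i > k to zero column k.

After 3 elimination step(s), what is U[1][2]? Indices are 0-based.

[col 0] pivot 2
  R1 -= 1*R0 → (0, 6, 3, 3)  (L[1][0] := 1)
  R2 -= 2*R0 → (0, 3, 4, 6)  (L[2][0] := 2)
  R3 -= 10*R0 → (0, 7, 2, 10)  (L[3][0] := 10)
[col 1] pivot 6
  R2 -= 6*R1 → (0, 0, 8, 10)  (L[2][1] := 6)
  R3 -= 3*R1 → (0, 0, 4, 1)  (L[3][1] := 3)
[col 2] pivot 8
  R3 -= 6*R2 → (0, 0, 0, 7)  (L[3][2] := 6)

U[1][2] = 3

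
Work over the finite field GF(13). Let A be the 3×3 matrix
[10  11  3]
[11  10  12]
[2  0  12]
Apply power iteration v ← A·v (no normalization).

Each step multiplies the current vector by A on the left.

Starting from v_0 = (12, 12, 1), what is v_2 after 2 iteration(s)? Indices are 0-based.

v_0 = (12, 12, 1).
v_1 = A·v_0 = (8, 4, 10).
v_2 = A·v_1 = (11, 1, 6).

v_2 = (11, 1, 6)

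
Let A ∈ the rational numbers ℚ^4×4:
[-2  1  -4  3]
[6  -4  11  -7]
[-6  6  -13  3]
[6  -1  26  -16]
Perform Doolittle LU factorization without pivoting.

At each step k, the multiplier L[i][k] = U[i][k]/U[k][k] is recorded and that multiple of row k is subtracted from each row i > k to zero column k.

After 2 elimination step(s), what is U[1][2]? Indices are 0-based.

U[1][2] = -1

Step 1: pivot at (0,0) is -2.
  row1 ← row1 − (-3)·row0  ⇒  L[1][0]=-3, U row1=(0, -1, -1, 2)
  row2 ← row2 − (3)·row0  ⇒  L[2][0]=3, U row2=(0, 3, -1, -6)
  row3 ← row3 − (-3)·row0  ⇒  L[3][0]=-3, U row3=(0, 2, 14, -7)
Step 2: pivot at (1,1) is -1.
  row2 ← row2 − (-3)·row1  ⇒  L[2][1]=-3, U row2=(0, 0, -4, 0)
  row3 ← row3 − (-2)·row1  ⇒  L[3][1]=-2, U row3=(0, 0, 12, -3)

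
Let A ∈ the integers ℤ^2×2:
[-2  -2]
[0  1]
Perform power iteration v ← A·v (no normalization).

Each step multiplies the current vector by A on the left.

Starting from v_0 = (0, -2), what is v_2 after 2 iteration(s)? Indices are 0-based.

v_2 = (-4, -2)

v_0 = (0, -2).
v_1 = A·v_0 = (4, -2).
v_2 = A·v_1 = (-4, -2).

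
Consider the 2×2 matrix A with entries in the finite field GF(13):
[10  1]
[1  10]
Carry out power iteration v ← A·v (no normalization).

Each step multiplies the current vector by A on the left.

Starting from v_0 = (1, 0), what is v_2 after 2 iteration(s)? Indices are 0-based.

v_2 = (10, 7)

v_0 = (1, 0).
v_1 = A·v_0 = (10, 1).
v_2 = A·v_1 = (10, 7).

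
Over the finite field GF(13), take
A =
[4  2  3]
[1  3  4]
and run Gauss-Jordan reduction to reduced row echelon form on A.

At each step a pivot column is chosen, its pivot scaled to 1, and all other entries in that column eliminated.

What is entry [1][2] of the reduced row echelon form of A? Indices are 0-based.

M[1][2] = 0

step 1: normalize row 0 (÷4) = (1, 7, 4)
  row 1: subtract 1×row0 = (0, 9, 0)
step 2: normalize row 1 (÷9) = (0, 1, 0)
  row 0: subtract 7×row1 = (1, 0, 4)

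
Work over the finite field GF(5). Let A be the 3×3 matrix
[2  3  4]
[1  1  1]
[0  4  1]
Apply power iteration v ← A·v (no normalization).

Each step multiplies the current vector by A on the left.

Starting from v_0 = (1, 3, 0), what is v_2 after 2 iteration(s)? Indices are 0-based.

v_0 = (1, 3, 0).
v_1 = A·v_0 = (1, 4, 2).
v_2 = A·v_1 = (2, 2, 3).

v_2 = (2, 2, 3)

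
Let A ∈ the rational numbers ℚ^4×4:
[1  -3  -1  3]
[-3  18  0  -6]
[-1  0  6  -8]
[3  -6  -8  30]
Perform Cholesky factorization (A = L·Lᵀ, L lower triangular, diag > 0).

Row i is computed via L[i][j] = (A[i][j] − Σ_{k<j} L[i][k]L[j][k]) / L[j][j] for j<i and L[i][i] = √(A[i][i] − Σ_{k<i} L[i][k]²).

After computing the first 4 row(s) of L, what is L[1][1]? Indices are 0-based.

L[1][1] = 3

Step 1: L[0][0] = √(1) = 1.
  L[1][0] = (-3) / L[0][0] = -3.
Step 2: L[1][1] = √(9) = 3.
  L[2][0] = (-1) / L[0][0] = -1.
  L[2][1] = (-3) / L[1][1] = -1.
Step 3: L[2][2] = √(4) = 2.
  L[3][0] = (3) / L[0][0] = 3.
  L[3][1] = (3) / L[1][1] = 1.
  L[3][2] = (-4) / L[2][2] = -2.
Step 4: L[3][3] = √(16) = 4.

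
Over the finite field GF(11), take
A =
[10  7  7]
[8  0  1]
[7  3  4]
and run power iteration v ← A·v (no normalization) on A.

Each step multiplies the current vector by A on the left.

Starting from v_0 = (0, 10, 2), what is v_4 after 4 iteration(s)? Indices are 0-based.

v_0 = (0, 10, 2).
v_1 = A·v_0 = (7, 2, 5).
v_2 = A·v_1 = (9, 6, 9).
v_3 = A·v_2 = (8, 4, 7).
v_4 = A·v_3 = (3, 5, 8).

v_4 = (3, 5, 8)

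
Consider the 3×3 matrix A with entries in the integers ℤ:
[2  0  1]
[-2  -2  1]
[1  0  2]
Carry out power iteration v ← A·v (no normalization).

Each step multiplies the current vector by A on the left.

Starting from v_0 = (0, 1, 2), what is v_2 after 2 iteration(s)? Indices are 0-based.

v_0 = (0, 1, 2).
v_1 = A·v_0 = (2, 0, 4).
v_2 = A·v_1 = (8, 0, 10).

v_2 = (8, 0, 10)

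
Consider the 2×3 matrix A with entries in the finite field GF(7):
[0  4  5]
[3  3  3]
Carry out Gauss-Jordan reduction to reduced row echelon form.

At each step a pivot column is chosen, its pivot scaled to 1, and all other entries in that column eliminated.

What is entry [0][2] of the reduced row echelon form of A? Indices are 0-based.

M[0][2] = 5

step 1: exchange rows 0,1
step 1: normalize row 0 (÷3) = (1, 1, 1)
step 2: normalize row 1 (÷4) = (0, 1, 3)
  row 0: subtract 1×row1 = (1, 0, 5)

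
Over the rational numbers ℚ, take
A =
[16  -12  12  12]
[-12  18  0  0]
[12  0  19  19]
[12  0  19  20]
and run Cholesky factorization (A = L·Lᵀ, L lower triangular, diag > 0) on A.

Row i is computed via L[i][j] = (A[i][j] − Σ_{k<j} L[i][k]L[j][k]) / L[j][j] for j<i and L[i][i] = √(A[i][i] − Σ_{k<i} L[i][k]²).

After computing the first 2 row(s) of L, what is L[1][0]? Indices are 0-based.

L[1][0] = -3

Step 1: L[0][0] = √(16) = 4.
  L[1][0] = (-12) / L[0][0] = -3.
Step 2: L[1][1] = √(9) = 3.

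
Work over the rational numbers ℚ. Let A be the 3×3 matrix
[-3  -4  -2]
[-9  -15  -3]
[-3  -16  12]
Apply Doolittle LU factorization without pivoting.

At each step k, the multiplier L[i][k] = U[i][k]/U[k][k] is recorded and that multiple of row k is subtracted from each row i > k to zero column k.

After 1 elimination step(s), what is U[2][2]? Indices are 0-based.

[col 0] pivot -3
  R1 -= 3*R0 → (0, -3, 3)  (L[1][0] := 3)
  R2 -= 1*R0 → (0, -12, 14)  (L[2][0] := 1)

U[2][2] = 14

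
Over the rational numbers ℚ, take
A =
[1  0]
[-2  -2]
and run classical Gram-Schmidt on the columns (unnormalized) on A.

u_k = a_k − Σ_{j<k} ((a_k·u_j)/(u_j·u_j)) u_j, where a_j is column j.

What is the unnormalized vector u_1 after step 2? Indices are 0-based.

Step 1: u_0 = a_0 = (1, -2).
Step 2: u_1 = a_1 − (4/5)·u_0 = (-4/5, -2/5).

u_1 = (-4/5, -2/5)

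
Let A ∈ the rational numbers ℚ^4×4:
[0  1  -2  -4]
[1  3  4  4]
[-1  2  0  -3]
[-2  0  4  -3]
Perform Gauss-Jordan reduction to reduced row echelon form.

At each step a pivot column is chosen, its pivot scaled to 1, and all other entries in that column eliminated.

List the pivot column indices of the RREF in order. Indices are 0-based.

pivot columns: 0, 1, 2, 3

[1] R0 <-> R1
[1] R0 /= 1  ⇒  (1, 3, 4, 4)
     R2 -= -1·R0  ⇒  (0, 5, 4, 1)
     R3 -= -2·R0  ⇒  (0, 6, 12, 5)
[2] R1 /= 1  ⇒  (0, 1, -2, -4)
     R0 -= 3·R1  ⇒  (1, 0, 10, 16)
     R2 -= 5·R1  ⇒  (0, 0, 14, 21)
     R3 -= 6·R1  ⇒  (0, 0, 24, 29)
[3] R2 /= 14  ⇒  (0, 0, 1, 3/2)
     R0 -= 10·R2  ⇒  (1, 0, 0, 1)
     R1 -= -2·R2  ⇒  (0, 1, 0, -1)
     R3 -= 24·R2  ⇒  (0, 0, 0, -7)
[4] R3 /= -7  ⇒  (0, 0, 0, 1)
     R0 -= 1·R3  ⇒  (1, 0, 0, 0)
     R1 -= -1·R3  ⇒  (0, 1, 0, 0)
     R2 -= 3/2·R3  ⇒  (0, 0, 1, 0)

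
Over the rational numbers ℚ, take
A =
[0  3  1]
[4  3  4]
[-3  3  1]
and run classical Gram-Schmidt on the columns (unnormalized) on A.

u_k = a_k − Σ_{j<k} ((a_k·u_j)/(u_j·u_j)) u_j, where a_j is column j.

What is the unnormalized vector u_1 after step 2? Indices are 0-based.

Step 1: u_0 = a_0 = (0, 4, -3).
Step 2: u_1 = a_1 − (3/25)·u_0 = (3, 63/25, 84/25).

u_1 = (3, 63/25, 84/25)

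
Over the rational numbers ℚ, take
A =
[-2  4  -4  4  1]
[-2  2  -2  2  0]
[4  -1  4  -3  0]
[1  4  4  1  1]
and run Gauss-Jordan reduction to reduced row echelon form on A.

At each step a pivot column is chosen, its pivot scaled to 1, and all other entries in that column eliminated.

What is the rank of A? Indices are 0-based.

step 1: normalize row 0 (÷-2) = (1, -2, 2, -2, -1/2)
  row 1: subtract -2×row0 = (0, -2, 2, -2, -1)
  row 2: subtract 4×row0 = (0, 7, -4, 5, 2)
  row 3: subtract 1×row0 = (0, 6, 2, 3, 3/2)
step 2: normalize row 1 (÷-2) = (0, 1, -1, 1, 1/2)
  row 0: subtract -2×row1 = (1, 0, 0, 0, 1/2)
  row 2: subtract 7×row1 = (0, 0, 3, -2, -3/2)
  row 3: subtract 6×row1 = (0, 0, 8, -3, -3/2)
step 3: normalize row 2 (÷3) = (0, 0, 1, -2/3, -1/2)
  row 1: subtract -1×row2 = (0, 1, 0, 1/3, 0)
  row 3: subtract 8×row2 = (0, 0, 0, 7/3, 5/2)
step 4: normalize row 3 (÷7/3) = (0, 0, 0, 1, 15/14)
  row 1: subtract 1/3×row3 = (0, 1, 0, 0, -5/14)
  row 2: subtract -2/3×row3 = (0, 0, 1, 0, 3/14)

rank = 4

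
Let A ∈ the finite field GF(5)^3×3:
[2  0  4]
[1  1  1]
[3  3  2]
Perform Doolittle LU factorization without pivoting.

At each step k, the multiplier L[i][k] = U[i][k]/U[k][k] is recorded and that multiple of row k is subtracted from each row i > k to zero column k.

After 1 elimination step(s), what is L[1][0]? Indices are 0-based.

Step 1: pivot at (0,0) is 2.
  row1 ← row1 − (3)·row0  ⇒  L[1][0]=3, U row1=(0, 1, 4)
  row2 ← row2 − (4)·row0  ⇒  L[2][0]=4, U row2=(0, 3, 1)

L[1][0] = 3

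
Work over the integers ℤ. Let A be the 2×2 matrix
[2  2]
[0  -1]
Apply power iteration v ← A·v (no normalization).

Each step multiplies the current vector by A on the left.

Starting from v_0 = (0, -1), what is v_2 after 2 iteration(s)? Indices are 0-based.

v_2 = (-2, -1)

v_0 = (0, -1).
v_1 = A·v_0 = (-2, 1).
v_2 = A·v_1 = (-2, -1).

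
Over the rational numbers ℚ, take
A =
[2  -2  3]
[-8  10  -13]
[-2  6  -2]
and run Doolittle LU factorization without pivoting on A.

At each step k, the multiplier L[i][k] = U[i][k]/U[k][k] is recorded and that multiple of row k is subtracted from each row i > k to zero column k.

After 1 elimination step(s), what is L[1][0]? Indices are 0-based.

k=0: U[0][0]=2
  eliminate (1,0): mult=-4, new row 1: (0, 2, -1); set L[1][0]=-4
  eliminate (2,0): mult=-1, new row 2: (0, 4, 1); set L[2][0]=-1

L[1][0] = -4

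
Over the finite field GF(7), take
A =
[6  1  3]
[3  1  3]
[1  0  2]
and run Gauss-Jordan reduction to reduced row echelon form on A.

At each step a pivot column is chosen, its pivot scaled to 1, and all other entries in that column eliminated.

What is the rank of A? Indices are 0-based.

[1] R0 /= 6  ⇒  (1, 6, 4)
     R1 -= 3·R0  ⇒  (0, 4, 5)
     R2 -= 1·R0  ⇒  (0, 1, 5)
[2] R1 /= 4  ⇒  (0, 1, 3)
     R0 -= 6·R1  ⇒  (1, 0, 0)
     R2 -= 1·R1  ⇒  (0, 0, 2)
[3] R2 /= 2  ⇒  (0, 0, 1)
     R1 -= 3·R2  ⇒  (0, 1, 0)

rank = 3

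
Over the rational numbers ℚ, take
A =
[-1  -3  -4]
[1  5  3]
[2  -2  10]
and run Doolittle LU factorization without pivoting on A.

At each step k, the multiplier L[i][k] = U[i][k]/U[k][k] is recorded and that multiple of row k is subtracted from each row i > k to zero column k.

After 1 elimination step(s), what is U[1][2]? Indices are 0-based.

U[1][2] = -1

k=0: U[0][0]=-1
  eliminate (1,0): mult=-1, new row 1: (0, 2, -1); set L[1][0]=-1
  eliminate (2,0): mult=-2, new row 2: (0, -8, 2); set L[2][0]=-2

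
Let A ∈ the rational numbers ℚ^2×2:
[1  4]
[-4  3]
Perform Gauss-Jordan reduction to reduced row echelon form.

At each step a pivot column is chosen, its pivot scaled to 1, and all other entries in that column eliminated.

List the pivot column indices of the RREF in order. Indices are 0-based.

pivot(0,0)=1: scale R0 → (1, 4)
  clear (1,0): R1 −= (-4)R0 → (0, 19)
pivot(1,1)=19: scale R1 → (0, 1)
  clear (0,1): R0 −= (4)R1 → (1, 0)

pivot columns: 0, 1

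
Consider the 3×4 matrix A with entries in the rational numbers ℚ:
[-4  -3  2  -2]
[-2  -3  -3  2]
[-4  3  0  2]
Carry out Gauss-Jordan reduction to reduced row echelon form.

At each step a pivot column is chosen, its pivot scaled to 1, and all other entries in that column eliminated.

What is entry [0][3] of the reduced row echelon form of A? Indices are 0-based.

step 1: normalize row 0 (÷-4) = (1, 3/4, -1/2, 1/2)
  row 1: subtract -2×row0 = (0, -3/2, -4, 3)
  row 2: subtract -4×row0 = (0, 6, -2, 4)
step 2: normalize row 1 (÷-3/2) = (0, 1, 8/3, -2)
  row 0: subtract 3/4×row1 = (1, 0, -5/2, 2)
  row 2: subtract 6×row1 = (0, 0, -18, 16)
step 3: normalize row 2 (÷-18) = (0, 0, 1, -8/9)
  row 0: subtract -5/2×row2 = (1, 0, 0, -2/9)
  row 1: subtract 8/3×row2 = (0, 1, 0, 10/27)

M[0][3] = -2/9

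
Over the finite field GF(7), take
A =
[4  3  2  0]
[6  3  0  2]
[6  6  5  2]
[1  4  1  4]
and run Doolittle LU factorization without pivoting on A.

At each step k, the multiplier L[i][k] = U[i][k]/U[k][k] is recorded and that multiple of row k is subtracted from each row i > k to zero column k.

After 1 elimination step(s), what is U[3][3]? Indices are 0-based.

U[3][3] = 4

[col 0] pivot 4
  R1 -= 5*R0 → (0, 2, 4, 2)  (L[1][0] := 5)
  R2 -= 5*R0 → (0, 5, 2, 2)  (L[2][0] := 5)
  R3 -= 2*R0 → (0, 5, 4, 4)  (L[3][0] := 2)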